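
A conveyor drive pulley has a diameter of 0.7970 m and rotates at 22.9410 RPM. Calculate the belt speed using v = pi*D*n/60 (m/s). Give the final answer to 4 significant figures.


v = pi * 0.7970 * 22.9410 / 60
v = 0.9573 m/s


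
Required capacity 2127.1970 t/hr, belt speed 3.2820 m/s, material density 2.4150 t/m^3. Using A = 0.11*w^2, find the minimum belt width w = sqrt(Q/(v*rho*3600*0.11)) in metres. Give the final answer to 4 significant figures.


A_req = 2127.1970 / (3.2820 * 2.4150 * 3600) = 0.0745503 m^2
w = sqrt(0.0745503 / 0.11)
w = 0.8232 m


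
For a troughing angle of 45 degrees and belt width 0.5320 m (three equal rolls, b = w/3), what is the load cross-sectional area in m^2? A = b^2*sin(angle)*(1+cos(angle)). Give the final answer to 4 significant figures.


b = 0.5320/3 = 0.177333 m
A = 0.177333^2 * sin(45 deg) * (1 + cos(45 deg))
A = 0.03796 m^2


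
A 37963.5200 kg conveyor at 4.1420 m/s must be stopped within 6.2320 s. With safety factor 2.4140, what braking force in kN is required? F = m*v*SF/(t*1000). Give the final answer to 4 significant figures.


F = 37963.5200 * 4.1420 / 6.2320 * 2.4140 / 1000
F = 60.91 kN


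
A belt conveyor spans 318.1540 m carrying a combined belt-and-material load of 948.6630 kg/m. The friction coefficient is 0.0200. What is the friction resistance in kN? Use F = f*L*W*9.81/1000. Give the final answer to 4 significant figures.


F = 0.0200 * 318.1540 * 948.6630 * 9.81 / 1000
F = 59.22 kN


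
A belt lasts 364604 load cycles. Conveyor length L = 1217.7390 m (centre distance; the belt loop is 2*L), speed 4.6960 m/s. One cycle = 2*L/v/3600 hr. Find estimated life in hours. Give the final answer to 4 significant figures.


cycle_time = 2 * 1217.7390 / 4.6960 / 3600 = 0.144063 hr
life = 364604 * 0.144063 = 52530 hours


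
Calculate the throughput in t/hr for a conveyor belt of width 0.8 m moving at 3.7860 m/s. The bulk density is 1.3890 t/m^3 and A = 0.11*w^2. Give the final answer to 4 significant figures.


A = 0.11 * 0.8^2 = 0.0704 m^2
C = 0.0704 * 3.7860 * 1.3890 * 3600
C = 1333 t/hr


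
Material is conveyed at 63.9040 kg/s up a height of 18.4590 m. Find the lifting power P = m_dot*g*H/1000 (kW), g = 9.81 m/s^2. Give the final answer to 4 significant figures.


P = 63.9040 * 9.81 * 18.4590 / 1000
P = 11.57 kW


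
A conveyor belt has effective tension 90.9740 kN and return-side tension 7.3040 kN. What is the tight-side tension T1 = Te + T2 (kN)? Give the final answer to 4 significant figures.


T1 = Te + T2 = 90.9740 + 7.3040
T1 = 98.28 kN


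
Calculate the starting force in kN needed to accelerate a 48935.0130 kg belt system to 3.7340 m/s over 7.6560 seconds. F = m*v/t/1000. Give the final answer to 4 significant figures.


F = 48935.0130 * 3.7340 / 7.6560 / 1000
F = 23.87 kN


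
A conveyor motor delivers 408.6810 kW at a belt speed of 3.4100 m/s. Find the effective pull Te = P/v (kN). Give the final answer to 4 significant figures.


Te = P / v = 408.6810 / 3.4100
Te = 119.8 kN


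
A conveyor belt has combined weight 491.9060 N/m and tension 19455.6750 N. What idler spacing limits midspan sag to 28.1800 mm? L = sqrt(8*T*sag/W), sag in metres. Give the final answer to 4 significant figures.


sag = 28.1800/1000 = 0.028180 m
L = sqrt(8 * 19455.6750 * 0.028180 / 491.9060)
L = 2.986 m


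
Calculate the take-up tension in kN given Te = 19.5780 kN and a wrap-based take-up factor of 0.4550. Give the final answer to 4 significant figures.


T_tu = 19.5780 * 0.4550
T_tu = 8.908 kN


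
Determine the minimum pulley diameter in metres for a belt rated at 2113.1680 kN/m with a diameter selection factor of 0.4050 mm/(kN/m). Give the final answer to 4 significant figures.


D = 2113.1680 * 0.4050 / 1000
D = 0.8558 m


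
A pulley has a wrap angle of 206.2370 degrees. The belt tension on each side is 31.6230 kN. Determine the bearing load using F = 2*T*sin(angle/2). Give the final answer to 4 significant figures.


F = 2 * 31.6230 * sin(206.2370/2 deg)
F = 61.60 kN


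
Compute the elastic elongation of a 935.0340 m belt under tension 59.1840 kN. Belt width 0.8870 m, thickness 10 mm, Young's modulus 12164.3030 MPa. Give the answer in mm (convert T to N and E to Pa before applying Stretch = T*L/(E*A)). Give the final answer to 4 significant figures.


A = 0.8870 * 0.01 = 0.00887 m^2
Stretch = 59.1840*1000 * 935.0340 / (12164.3030e6 * 0.00887) * 1000
Stretch = 512.9 mm


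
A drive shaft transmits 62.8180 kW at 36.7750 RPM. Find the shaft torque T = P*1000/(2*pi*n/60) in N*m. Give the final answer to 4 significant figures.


omega = 2*pi*36.7750/60 = 3.85107 rad/s
T = 62.8180*1000 / 3.85107
T = 16310 N*m


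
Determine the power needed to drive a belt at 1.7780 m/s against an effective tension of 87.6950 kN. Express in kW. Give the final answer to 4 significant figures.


P = Te * v = 87.6950 * 1.7780
P = 155.9 kW


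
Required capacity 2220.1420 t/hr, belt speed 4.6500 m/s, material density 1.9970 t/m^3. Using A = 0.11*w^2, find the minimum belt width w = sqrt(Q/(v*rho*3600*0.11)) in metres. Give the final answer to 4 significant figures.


A_req = 2220.1420 / (4.6500 * 1.9970 * 3600) = 0.0664121 m^2
w = sqrt(0.0664121 / 0.11)
w = 0.7770 m


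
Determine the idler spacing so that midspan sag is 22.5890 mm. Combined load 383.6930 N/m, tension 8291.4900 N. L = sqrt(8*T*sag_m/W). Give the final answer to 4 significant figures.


sag = 22.5890/1000 = 0.022589 m
L = sqrt(8 * 8291.4900 * 0.022589 / 383.6930)
L = 1.976 m


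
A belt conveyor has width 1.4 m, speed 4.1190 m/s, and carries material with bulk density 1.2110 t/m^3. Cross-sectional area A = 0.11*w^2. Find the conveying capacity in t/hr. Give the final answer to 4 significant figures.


A = 0.11 * 1.4^2 = 0.2156 m^2
C = 0.2156 * 4.1190 * 1.2110 * 3600
C = 3872 t/hr


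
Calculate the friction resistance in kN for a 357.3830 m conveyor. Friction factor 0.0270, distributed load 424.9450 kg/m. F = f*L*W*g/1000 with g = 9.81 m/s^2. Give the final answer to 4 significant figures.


F = 0.0270 * 357.3830 * 424.9450 * 9.81 / 1000
F = 40.23 kN


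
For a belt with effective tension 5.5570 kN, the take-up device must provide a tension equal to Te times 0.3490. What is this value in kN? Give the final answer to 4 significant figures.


T_tu = 5.5570 * 0.3490
T_tu = 1.939 kN


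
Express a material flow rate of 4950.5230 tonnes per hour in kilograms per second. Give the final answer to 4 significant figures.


m_dot = 4950.5230 * 1000 / 3600
m_dot = 1375 kg/s


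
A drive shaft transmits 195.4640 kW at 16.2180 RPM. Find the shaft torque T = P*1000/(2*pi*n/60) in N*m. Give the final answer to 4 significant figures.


omega = 2*pi*16.2180/60 = 1.69834 rad/s
T = 195.4640*1000 / 1.69834
T = 115100 N*m


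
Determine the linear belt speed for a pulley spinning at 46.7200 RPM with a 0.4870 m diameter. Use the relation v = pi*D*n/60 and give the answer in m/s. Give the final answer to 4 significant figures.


v = pi * 0.4870 * 46.7200 / 60
v = 1.191 m/s


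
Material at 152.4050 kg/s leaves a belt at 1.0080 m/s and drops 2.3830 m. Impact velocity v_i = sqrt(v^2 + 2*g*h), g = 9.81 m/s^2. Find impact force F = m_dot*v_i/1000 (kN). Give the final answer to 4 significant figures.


v_i = sqrt(1.0080^2 + 2*9.81*2.3830) = 6.91162 m/s
F = 152.4050 * 6.91162 / 1000
F = 1.053 kN


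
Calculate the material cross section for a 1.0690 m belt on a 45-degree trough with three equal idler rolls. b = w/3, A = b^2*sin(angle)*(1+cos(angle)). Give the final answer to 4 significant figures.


b = 1.0690/3 = 0.356333 m
A = 0.356333^2 * sin(45 deg) * (1 + cos(45 deg))
A = 0.1533 m^2


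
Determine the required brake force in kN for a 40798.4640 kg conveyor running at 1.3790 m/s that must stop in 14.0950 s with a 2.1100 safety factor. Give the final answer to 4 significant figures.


F = 40798.4640 * 1.3790 / 14.0950 * 2.1100 / 1000
F = 8.422 kN


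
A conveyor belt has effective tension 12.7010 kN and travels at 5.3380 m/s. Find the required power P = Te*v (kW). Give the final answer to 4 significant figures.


P = Te * v = 12.7010 * 5.3380
P = 67.80 kW


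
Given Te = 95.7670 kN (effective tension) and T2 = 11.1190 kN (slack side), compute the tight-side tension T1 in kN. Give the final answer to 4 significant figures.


T1 = Te + T2 = 95.7670 + 11.1190
T1 = 106.9 kN


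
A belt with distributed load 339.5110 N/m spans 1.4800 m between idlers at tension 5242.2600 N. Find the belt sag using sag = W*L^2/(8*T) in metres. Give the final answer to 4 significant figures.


sag = 339.5110 * 1.4800^2 / (8 * 5242.2600)
sag = 0.01773 m


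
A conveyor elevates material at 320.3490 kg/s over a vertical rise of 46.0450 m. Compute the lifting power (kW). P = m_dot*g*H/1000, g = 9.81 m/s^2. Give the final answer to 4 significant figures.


P = 320.3490 * 9.81 * 46.0450 / 1000
P = 144.7 kW


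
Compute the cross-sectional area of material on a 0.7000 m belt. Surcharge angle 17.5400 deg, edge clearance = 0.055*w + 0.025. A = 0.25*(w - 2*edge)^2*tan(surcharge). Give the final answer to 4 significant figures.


edge = 0.055*0.7000 + 0.025 = 0.0635 m
ew = 0.7000 - 2*0.0635 = 0.573 m
A = 0.25 * 0.573^2 * tan(17.5400 deg)
A = 0.02594 m^2


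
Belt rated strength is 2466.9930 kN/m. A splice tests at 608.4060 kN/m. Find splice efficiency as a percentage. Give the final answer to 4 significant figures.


Eff = 608.4060 / 2466.9930 * 100
Eff = 24.66 %


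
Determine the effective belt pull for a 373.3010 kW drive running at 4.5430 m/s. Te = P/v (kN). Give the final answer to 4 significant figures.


Te = P / v = 373.3010 / 4.5430
Te = 82.17 kN


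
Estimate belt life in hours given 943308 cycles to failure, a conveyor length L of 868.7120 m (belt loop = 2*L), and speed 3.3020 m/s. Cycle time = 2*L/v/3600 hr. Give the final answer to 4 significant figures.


cycle_time = 2 * 868.7120 / 3.3020 / 3600 = 0.146159 hr
life = 943308 * 0.146159 = 137900 hours


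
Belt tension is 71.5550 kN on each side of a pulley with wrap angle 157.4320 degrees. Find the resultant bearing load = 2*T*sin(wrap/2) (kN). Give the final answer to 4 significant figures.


F = 2 * 71.5550 * sin(157.4320/2 deg)
F = 140.3 kN


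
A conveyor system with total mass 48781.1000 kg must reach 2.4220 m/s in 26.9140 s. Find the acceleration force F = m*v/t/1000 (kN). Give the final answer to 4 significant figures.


F = 48781.1000 * 2.4220 / 26.9140 / 1000
F = 4.390 kN


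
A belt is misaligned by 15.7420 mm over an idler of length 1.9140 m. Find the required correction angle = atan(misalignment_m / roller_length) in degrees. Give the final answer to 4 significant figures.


misalign_m = 15.7420 / 1000 = 0.015742 m
angle = atan(0.015742 / 1.9140)
angle = 0.4712 deg


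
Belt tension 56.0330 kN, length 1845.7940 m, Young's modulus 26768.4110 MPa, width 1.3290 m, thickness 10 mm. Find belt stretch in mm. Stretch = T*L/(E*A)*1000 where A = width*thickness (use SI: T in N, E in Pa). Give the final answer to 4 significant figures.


A = 1.3290 * 0.01 = 0.01329 m^2
Stretch = 56.0330*1000 * 1845.7940 / (26768.4110e6 * 0.01329) * 1000
Stretch = 290.7 mm


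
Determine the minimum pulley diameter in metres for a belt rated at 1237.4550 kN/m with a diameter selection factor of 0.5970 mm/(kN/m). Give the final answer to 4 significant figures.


D = 1237.4550 * 0.5970 / 1000
D = 0.7388 m


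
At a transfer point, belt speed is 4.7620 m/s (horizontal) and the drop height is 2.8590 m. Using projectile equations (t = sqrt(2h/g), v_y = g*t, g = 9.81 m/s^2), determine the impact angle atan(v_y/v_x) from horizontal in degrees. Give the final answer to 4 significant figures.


t = sqrt(2*2.8590/9.81) = 0.763462 s
v_y = 9.81 * 0.763462 = 7.48956 m/s
angle = atan(7.48956 / 4.7620) = 57.55 deg


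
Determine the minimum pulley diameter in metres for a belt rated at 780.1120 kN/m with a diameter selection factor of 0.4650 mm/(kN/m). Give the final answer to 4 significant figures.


D = 780.1120 * 0.4650 / 1000
D = 0.3628 m


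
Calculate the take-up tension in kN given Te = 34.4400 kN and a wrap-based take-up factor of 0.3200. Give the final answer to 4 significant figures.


T_tu = 34.4400 * 0.3200
T_tu = 11.02 kN


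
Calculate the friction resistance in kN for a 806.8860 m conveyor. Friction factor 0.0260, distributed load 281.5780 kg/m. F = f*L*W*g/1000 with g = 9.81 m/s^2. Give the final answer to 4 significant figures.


F = 0.0260 * 806.8860 * 281.5780 * 9.81 / 1000
F = 57.95 kN


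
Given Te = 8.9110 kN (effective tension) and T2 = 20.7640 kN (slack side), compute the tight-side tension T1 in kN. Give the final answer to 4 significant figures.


T1 = Te + T2 = 8.9110 + 20.7640
T1 = 29.67 kN


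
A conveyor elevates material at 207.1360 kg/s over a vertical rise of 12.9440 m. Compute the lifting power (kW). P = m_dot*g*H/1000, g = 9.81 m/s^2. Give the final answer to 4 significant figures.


P = 207.1360 * 9.81 * 12.9440 / 1000
P = 26.30 kW


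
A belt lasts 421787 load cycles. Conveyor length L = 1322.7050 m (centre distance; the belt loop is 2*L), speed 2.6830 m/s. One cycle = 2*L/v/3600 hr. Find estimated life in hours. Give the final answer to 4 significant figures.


cycle_time = 2 * 1322.7050 / 2.6830 / 3600 = 0.273886 hr
life = 421787 * 0.273886 = 115500 hours


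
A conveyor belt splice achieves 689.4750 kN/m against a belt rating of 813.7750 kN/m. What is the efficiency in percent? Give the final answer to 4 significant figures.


Eff = 689.4750 / 813.7750 * 100
Eff = 84.73 %


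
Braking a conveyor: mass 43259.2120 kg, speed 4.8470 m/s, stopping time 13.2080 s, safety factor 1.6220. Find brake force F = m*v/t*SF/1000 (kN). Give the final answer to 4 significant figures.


F = 43259.2120 * 4.8470 / 13.2080 * 1.6220 / 1000
F = 25.75 kN


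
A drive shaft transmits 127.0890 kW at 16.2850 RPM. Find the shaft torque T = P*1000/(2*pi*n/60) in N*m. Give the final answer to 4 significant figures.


omega = 2*pi*16.2850/60 = 1.70536 rad/s
T = 127.0890*1000 / 1.70536
T = 74520 N*m


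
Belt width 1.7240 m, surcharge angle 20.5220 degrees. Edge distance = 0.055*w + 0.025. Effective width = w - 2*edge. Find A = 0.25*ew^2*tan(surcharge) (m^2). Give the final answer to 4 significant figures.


edge = 0.055*1.7240 + 0.025 = 0.11982 m
ew = 1.7240 - 2*0.11982 = 1.48436 m
A = 0.25 * 1.48436^2 * tan(20.5220 deg)
A = 0.2062 m^2


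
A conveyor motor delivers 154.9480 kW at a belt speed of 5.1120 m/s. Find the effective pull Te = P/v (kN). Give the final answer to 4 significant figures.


Te = P / v = 154.9480 / 5.1120
Te = 30.31 kN


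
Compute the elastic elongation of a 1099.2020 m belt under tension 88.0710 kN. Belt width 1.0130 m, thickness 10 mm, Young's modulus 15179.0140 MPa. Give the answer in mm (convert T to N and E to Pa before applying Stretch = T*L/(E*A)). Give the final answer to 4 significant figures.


A = 1.0130 * 0.01 = 0.01013 m^2
Stretch = 88.0710*1000 * 1099.2020 / (15179.0140e6 * 0.01013) * 1000
Stretch = 629.6 mm


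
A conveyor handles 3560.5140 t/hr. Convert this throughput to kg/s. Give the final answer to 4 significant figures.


m_dot = 3560.5140 * 1000 / 3600
m_dot = 989.0 kg/s


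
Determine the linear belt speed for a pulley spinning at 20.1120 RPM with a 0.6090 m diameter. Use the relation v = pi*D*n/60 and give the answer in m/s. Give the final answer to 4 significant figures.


v = pi * 0.6090 * 20.1120 / 60
v = 0.6413 m/s


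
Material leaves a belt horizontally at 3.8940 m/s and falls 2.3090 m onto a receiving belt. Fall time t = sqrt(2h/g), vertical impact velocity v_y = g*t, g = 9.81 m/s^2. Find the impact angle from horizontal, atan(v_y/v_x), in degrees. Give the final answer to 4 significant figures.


t = sqrt(2*2.3090/9.81) = 0.686108 s
v_y = 9.81 * 0.686108 = 6.73072 m/s
angle = atan(6.73072 / 3.8940) = 59.95 deg


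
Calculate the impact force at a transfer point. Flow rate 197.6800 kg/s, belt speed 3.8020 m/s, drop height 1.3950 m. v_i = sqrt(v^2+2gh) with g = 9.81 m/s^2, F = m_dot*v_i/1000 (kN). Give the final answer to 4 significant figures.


v_i = sqrt(3.8020^2 + 2*9.81*1.3950) = 6.46723 m/s
F = 197.6800 * 6.46723 / 1000
F = 1.278 kN


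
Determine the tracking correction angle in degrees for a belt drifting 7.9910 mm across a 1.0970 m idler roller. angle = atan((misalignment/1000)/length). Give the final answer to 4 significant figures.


misalign_m = 7.9910 / 1000 = 0.007991 m
angle = atan(0.007991 / 1.0970)
angle = 0.4174 deg


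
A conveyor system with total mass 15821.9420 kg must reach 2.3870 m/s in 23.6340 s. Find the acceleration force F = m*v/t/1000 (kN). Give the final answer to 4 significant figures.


F = 15821.9420 * 2.3870 / 23.6340 / 1000
F = 1.598 kN


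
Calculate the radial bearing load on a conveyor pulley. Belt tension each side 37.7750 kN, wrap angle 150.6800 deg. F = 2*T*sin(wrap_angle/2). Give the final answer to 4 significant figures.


F = 2 * 37.7750 * sin(150.6800/2 deg)
F = 73.09 kN


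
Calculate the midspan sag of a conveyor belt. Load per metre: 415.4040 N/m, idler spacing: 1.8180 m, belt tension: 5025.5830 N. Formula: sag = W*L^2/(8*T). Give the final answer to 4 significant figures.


sag = 415.4040 * 1.8180^2 / (8 * 5025.5830)
sag = 0.03415 m


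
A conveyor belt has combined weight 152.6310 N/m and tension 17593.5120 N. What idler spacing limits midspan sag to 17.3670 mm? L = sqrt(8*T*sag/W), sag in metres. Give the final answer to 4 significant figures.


sag = 17.3670/1000 = 0.017367 m
L = sqrt(8 * 17593.5120 * 0.017367 / 152.6310)
L = 4.002 m


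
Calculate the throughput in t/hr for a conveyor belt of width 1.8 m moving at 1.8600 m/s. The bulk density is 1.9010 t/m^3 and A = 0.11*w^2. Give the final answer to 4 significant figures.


A = 0.11 * 1.8^2 = 0.3564 m^2
C = 0.3564 * 1.8600 * 1.9010 * 3600
C = 4537 t/hr


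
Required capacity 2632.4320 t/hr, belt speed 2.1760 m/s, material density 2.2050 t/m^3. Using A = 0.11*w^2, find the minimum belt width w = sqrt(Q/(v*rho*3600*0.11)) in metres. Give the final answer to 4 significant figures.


A_req = 2632.4320 / (2.1760 * 2.2050 * 3600) = 0.152401 m^2
w = sqrt(0.152401 / 0.11)
w = 1.177 m


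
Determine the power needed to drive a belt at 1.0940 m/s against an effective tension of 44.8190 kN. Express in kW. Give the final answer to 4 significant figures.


P = Te * v = 44.8190 * 1.0940
P = 49.03 kW


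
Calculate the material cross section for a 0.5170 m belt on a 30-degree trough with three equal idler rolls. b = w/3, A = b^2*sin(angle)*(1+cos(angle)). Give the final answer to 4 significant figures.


b = 0.5170/3 = 0.172333 m
A = 0.172333^2 * sin(30 deg) * (1 + cos(30 deg))
A = 0.02771 m^2


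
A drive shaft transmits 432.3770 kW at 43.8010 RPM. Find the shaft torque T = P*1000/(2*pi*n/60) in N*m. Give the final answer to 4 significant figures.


omega = 2*pi*43.8010/60 = 4.58683 rad/s
T = 432.3770*1000 / 4.58683
T = 94260 N*m


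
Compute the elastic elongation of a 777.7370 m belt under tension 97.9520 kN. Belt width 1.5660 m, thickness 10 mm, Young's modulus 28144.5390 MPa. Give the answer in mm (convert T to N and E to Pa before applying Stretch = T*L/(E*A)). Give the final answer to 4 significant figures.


A = 1.5660 * 0.01 = 0.01566 m^2
Stretch = 97.9520*1000 * 777.7370 / (28144.5390e6 * 0.01566) * 1000
Stretch = 172.8 mm


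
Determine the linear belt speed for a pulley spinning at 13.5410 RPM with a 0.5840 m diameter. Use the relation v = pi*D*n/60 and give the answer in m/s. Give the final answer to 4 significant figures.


v = pi * 0.5840 * 13.5410 / 60
v = 0.4141 m/s


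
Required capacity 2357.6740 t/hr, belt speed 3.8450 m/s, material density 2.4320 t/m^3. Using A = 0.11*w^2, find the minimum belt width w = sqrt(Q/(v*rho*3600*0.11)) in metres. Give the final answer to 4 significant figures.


A_req = 2357.6740 / (3.8450 * 2.4320 * 3600) = 0.070036 m^2
w = sqrt(0.070036 / 0.11)
w = 0.7979 m


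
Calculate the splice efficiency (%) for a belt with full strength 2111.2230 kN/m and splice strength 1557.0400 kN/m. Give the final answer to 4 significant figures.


Eff = 1557.0400 / 2111.2230 * 100
Eff = 73.75 %


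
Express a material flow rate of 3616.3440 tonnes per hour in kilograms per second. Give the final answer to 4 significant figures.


m_dot = 3616.3440 * 1000 / 3600
m_dot = 1005 kg/s


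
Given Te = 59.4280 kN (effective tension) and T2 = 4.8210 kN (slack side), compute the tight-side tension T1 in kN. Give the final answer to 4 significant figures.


T1 = Te + T2 = 59.4280 + 4.8210
T1 = 64.25 kN


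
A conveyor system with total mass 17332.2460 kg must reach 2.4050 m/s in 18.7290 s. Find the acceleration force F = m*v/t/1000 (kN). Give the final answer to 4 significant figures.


F = 17332.2460 * 2.4050 / 18.7290 / 1000
F = 2.226 kN


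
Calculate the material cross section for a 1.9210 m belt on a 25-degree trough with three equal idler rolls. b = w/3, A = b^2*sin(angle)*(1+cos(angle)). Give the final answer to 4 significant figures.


b = 1.9210/3 = 0.640333 m
A = 0.640333^2 * sin(25 deg) * (1 + cos(25 deg))
A = 0.3303 m^2


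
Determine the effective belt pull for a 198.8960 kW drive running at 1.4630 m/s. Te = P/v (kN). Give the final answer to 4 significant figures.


Te = P / v = 198.8960 / 1.4630
Te = 136.0 kN


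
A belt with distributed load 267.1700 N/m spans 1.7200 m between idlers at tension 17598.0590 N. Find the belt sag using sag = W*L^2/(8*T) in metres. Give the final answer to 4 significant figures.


sag = 267.1700 * 1.7200^2 / (8 * 17598.0590)
sag = 0.005614 m


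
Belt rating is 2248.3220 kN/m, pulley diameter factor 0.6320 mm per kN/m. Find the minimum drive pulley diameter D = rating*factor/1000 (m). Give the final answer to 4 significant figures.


D = 2248.3220 * 0.6320 / 1000
D = 1.421 m


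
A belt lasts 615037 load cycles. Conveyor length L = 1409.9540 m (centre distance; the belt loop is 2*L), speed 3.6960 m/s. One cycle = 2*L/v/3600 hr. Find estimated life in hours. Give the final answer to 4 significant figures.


cycle_time = 2 * 1409.9540 / 3.6960 / 3600 = 0.211934 hr
life = 615037 * 0.211934 = 130300 hours


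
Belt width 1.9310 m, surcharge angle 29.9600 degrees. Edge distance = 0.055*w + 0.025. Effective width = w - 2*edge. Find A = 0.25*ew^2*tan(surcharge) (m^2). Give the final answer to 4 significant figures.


edge = 0.055*1.9310 + 0.025 = 0.131205 m
ew = 1.9310 - 2*0.131205 = 1.66859 m
A = 0.25 * 1.66859^2 * tan(29.9600 deg)
A = 0.4012 m^2


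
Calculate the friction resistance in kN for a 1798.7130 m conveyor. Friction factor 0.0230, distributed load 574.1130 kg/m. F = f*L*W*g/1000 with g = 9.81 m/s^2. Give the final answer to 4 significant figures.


F = 0.0230 * 1798.7130 * 574.1130 * 9.81 / 1000
F = 233.0 kN


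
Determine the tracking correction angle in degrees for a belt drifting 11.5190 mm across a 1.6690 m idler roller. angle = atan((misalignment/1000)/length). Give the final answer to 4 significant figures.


misalign_m = 11.5190 / 1000 = 0.011519 m
angle = atan(0.011519 / 1.6690)
angle = 0.3954 deg


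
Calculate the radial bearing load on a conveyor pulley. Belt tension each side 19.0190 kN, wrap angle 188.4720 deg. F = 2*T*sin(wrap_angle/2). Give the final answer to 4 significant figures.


F = 2 * 19.0190 * sin(188.4720/2 deg)
F = 37.93 kN


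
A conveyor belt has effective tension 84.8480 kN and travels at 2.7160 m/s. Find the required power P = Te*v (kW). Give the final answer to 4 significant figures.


P = Te * v = 84.8480 * 2.7160
P = 230.4 kW


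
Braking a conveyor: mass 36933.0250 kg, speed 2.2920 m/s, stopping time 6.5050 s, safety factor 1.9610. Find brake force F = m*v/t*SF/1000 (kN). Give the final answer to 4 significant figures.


F = 36933.0250 * 2.2920 / 6.5050 * 1.9610 / 1000
F = 25.52 kN


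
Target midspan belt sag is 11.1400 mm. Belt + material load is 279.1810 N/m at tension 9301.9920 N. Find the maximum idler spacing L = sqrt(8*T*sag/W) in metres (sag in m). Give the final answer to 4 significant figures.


sag = 11.1400/1000 = 0.011140 m
L = sqrt(8 * 9301.9920 * 0.011140 / 279.1810)
L = 1.723 m


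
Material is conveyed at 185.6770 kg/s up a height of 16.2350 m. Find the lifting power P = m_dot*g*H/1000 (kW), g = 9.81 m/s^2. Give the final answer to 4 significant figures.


P = 185.6770 * 9.81 * 16.2350 / 1000
P = 29.57 kW


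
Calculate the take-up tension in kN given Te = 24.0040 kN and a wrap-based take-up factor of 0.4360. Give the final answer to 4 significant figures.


T_tu = 24.0040 * 0.4360
T_tu = 10.47 kN


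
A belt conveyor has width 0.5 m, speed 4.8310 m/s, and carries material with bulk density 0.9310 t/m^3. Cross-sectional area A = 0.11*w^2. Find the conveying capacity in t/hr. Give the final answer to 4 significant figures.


A = 0.11 * 0.5^2 = 0.0275 m^2
C = 0.0275 * 4.8310 * 0.9310 * 3600
C = 445.3 t/hr


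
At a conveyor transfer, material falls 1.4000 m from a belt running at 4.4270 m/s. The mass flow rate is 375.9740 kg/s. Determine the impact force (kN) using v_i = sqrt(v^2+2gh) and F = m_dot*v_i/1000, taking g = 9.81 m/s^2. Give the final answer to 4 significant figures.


v_i = sqrt(4.4270^2 + 2*9.81*1.4000) = 6.86049 m/s
F = 375.9740 * 6.86049 / 1000
F = 2.579 kN


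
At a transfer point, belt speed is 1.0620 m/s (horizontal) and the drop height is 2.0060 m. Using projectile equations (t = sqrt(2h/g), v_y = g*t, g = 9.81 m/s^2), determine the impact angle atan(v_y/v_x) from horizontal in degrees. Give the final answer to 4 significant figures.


t = sqrt(2*2.0060/9.81) = 0.639508 s
v_y = 9.81 * 0.639508 = 6.27357 m/s
angle = atan(6.27357 / 1.0620) = 80.39 deg


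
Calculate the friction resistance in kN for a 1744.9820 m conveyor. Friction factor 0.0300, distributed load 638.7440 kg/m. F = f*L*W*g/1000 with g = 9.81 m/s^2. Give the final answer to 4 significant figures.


F = 0.0300 * 1744.9820 * 638.7440 * 9.81 / 1000
F = 328.0 kN


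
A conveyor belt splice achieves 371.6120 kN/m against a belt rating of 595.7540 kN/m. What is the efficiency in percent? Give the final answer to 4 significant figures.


Eff = 371.6120 / 595.7540 * 100
Eff = 62.38 %


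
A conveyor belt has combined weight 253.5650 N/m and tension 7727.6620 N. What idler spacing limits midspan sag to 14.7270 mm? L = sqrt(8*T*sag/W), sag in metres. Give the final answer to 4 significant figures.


sag = 14.7270/1000 = 0.014727 m
L = sqrt(8 * 7727.6620 * 0.014727 / 253.5650)
L = 1.895 m


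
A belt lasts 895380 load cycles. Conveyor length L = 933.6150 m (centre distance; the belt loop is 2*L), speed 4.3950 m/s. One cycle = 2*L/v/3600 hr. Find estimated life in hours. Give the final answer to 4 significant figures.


cycle_time = 2 * 933.6150 / 4.3950 / 3600 = 0.118015 hr
life = 895380 * 0.118015 = 105700 hours


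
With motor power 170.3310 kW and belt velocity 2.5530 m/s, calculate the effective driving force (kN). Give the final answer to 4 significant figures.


Te = P / v = 170.3310 / 2.5530
Te = 66.72 kN


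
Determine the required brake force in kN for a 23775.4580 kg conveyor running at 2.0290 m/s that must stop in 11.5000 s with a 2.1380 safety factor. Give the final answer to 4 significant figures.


F = 23775.4580 * 2.0290 / 11.5000 * 2.1380 / 1000
F = 8.969 kN


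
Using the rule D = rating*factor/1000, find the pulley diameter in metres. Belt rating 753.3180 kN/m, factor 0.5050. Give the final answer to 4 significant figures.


D = 753.3180 * 0.5050 / 1000
D = 0.3804 m


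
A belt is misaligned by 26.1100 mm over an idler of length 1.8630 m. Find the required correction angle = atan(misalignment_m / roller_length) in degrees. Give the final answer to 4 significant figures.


misalign_m = 26.1100 / 1000 = 0.026110 m
angle = atan(0.026110 / 1.8630)
angle = 0.8029 deg


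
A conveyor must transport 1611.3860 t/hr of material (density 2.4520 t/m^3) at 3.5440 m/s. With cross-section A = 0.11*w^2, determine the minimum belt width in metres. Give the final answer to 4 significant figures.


A_req = 1611.3860 / (3.5440 * 2.4520 * 3600) = 0.051509 m^2
w = sqrt(0.051509 / 0.11)
w = 0.6843 m


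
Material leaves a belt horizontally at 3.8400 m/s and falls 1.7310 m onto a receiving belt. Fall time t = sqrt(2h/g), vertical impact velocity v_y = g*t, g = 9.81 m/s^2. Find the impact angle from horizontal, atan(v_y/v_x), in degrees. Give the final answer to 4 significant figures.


t = sqrt(2*1.7310/9.81) = 0.594058 s
v_y = 9.81 * 0.594058 = 5.82771 m/s
angle = atan(5.82771 / 3.8400) = 56.62 deg


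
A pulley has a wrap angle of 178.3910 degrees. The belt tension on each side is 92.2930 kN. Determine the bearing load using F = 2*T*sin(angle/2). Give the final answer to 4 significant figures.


F = 2 * 92.2930 * sin(178.3910/2 deg)
F = 184.6 kN


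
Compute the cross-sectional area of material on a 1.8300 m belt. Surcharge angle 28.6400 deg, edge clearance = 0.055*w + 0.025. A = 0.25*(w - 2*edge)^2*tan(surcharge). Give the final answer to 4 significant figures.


edge = 0.055*1.8300 + 0.025 = 0.12565 m
ew = 1.8300 - 2*0.12565 = 1.5787 m
A = 0.25 * 1.5787^2 * tan(28.6400 deg)
A = 0.3403 m^2


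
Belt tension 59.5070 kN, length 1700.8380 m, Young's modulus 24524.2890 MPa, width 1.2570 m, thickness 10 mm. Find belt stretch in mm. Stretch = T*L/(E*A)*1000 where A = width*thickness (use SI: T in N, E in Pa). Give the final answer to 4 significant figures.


A = 1.2570 * 0.01 = 0.01257 m^2
Stretch = 59.5070*1000 * 1700.8380 / (24524.2890e6 * 0.01257) * 1000
Stretch = 328.3 mm


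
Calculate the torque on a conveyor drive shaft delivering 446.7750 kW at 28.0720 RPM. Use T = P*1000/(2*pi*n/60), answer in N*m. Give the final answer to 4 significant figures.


omega = 2*pi*28.0720/60 = 2.93969 rad/s
T = 446.7750*1000 / 2.93969
T = 152000 N*m


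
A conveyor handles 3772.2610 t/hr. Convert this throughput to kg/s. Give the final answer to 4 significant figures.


m_dot = 3772.2610 * 1000 / 3600
m_dot = 1048 kg/s


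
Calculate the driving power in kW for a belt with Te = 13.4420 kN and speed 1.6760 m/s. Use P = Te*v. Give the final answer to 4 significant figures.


P = Te * v = 13.4420 * 1.6760
P = 22.53 kW


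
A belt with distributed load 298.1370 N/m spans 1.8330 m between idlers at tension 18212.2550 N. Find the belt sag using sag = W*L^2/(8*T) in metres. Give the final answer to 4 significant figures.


sag = 298.1370 * 1.8330^2 / (8 * 18212.2550)
sag = 0.006875 m


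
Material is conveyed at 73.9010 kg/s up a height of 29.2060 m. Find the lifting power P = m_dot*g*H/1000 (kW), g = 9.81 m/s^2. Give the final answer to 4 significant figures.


P = 73.9010 * 9.81 * 29.2060 / 1000
P = 21.17 kW


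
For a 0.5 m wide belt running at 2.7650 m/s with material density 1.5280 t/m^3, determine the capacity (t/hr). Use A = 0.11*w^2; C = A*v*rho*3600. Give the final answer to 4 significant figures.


A = 0.11 * 0.5^2 = 0.0275 m^2
C = 0.0275 * 2.7650 * 1.5280 * 3600
C = 418.3 t/hr


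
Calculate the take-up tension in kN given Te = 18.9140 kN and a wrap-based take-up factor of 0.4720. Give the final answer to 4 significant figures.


T_tu = 18.9140 * 0.4720
T_tu = 8.927 kN


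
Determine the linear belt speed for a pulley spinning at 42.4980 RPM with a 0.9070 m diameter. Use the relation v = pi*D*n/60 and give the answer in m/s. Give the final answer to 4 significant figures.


v = pi * 0.9070 * 42.4980 / 60
v = 2.018 m/s


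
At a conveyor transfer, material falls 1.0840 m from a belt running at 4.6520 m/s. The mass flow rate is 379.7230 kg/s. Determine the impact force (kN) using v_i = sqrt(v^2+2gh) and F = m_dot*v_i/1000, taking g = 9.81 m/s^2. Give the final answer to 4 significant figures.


v_i = sqrt(4.6520^2 + 2*9.81*1.0840) = 6.55051 m/s
F = 379.7230 * 6.55051 / 1000
F = 2.487 kN


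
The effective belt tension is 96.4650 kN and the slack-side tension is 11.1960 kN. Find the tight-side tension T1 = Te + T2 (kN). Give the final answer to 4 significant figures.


T1 = Te + T2 = 96.4650 + 11.1960
T1 = 107.7 kN


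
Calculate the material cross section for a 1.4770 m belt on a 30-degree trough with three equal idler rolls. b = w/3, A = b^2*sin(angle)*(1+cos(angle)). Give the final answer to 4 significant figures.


b = 1.4770/3 = 0.492333 m
A = 0.492333^2 * sin(30 deg) * (1 + cos(30 deg))
A = 0.2262 m^2


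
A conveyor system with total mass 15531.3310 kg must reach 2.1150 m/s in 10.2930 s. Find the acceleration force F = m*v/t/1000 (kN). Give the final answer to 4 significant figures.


F = 15531.3310 * 2.1150 / 10.2930 / 1000
F = 3.191 kN


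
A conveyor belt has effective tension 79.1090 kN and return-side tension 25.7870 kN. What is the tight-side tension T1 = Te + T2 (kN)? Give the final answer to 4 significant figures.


T1 = Te + T2 = 79.1090 + 25.7870
T1 = 104.9 kN


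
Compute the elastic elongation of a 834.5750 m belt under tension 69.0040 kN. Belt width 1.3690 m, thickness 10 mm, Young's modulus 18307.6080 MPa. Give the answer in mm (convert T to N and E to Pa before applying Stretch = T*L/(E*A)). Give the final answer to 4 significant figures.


A = 1.3690 * 0.01 = 0.01369 m^2
Stretch = 69.0040*1000 * 834.5750 / (18307.6080e6 * 0.01369) * 1000
Stretch = 229.8 mm


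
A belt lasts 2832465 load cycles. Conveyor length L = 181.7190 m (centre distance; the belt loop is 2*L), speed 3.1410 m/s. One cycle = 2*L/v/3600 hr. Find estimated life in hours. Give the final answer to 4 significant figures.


cycle_time = 2 * 181.7190 / 3.1410 / 3600 = 0.032141 hr
life = 2832465 * 0.032141 = 91040 hours


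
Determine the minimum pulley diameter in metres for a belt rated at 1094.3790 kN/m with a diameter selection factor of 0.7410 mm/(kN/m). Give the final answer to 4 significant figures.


D = 1094.3790 * 0.7410 / 1000
D = 0.8109 m


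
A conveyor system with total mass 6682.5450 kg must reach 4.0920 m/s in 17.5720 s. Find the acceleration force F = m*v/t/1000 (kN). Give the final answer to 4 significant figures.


F = 6682.5450 * 4.0920 / 17.5720 / 1000
F = 1.556 kN


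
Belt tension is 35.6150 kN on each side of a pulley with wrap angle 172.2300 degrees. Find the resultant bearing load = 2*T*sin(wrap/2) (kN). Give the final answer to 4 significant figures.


F = 2 * 35.6150 * sin(172.2300/2 deg)
F = 71.07 kN


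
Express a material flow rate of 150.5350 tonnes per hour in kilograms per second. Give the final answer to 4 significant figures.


m_dot = 150.5350 * 1000 / 3600
m_dot = 41.82 kg/s


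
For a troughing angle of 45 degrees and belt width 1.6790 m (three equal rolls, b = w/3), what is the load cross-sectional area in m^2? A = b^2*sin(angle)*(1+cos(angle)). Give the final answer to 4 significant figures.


b = 1.6790/3 = 0.559667 m
A = 0.559667^2 * sin(45 deg) * (1 + cos(45 deg))
A = 0.3781 m^2


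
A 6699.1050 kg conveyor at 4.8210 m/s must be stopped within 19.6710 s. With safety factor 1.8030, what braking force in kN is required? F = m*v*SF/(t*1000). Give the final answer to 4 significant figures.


F = 6699.1050 * 4.8210 / 19.6710 * 1.8030 / 1000
F = 2.960 kN


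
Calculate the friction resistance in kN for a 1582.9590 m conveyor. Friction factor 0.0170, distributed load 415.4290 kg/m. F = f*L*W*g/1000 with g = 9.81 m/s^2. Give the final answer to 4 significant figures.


F = 0.0170 * 1582.9590 * 415.4290 * 9.81 / 1000
F = 109.7 kN


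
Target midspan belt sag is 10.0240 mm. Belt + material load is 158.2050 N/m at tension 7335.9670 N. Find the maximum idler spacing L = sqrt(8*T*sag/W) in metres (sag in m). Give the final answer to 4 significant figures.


sag = 10.0240/1000 = 0.010024 m
L = sqrt(8 * 7335.9670 * 0.010024 / 158.2050)
L = 1.928 m


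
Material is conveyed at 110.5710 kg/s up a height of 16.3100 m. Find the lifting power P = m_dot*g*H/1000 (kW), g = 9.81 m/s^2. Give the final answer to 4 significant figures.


P = 110.5710 * 9.81 * 16.3100 / 1000
P = 17.69 kW


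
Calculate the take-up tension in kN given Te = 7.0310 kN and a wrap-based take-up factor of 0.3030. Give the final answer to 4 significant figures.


T_tu = 7.0310 * 0.3030
T_tu = 2.130 kN


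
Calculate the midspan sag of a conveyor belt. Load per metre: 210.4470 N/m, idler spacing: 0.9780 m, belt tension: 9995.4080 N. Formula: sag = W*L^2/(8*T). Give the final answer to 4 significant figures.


sag = 210.4470 * 0.9780^2 / (8 * 9995.4080)
sag = 0.002517 m


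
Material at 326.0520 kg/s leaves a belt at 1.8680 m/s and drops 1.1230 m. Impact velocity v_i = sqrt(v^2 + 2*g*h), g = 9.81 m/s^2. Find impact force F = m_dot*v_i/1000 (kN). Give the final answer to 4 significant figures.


v_i = sqrt(1.8680^2 + 2*9.81*1.1230) = 5.052 m/s
F = 326.0520 * 5.052 / 1000
F = 1.647 kN


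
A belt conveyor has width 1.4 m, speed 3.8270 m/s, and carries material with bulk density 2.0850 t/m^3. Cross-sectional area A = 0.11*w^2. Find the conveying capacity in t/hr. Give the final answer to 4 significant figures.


A = 0.11 * 1.4^2 = 0.2156 m^2
C = 0.2156 * 3.8270 * 2.0850 * 3600
C = 6193 t/hr


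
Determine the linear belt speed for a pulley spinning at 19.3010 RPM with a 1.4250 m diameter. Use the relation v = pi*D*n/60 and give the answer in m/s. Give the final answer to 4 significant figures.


v = pi * 1.4250 * 19.3010 / 60
v = 1.440 m/s


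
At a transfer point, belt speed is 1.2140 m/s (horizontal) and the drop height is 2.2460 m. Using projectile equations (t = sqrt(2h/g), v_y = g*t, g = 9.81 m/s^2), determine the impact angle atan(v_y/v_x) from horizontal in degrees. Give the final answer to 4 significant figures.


t = sqrt(2*2.2460/9.81) = 0.676683 s
v_y = 9.81 * 0.676683 = 6.63826 m/s
angle = atan(6.63826 / 1.2140) = 79.64 deg


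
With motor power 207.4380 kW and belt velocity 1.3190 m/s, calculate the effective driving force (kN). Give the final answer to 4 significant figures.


Te = P / v = 207.4380 / 1.3190
Te = 157.3 kN


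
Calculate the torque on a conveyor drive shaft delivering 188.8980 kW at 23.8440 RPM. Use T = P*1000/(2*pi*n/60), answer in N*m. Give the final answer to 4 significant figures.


omega = 2*pi*23.8440/60 = 2.49694 rad/s
T = 188.8980*1000 / 2.49694
T = 75650 N*m


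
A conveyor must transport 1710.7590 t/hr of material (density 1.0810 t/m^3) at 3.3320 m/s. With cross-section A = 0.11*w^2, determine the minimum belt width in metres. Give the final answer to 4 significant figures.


A_req = 1710.7590 / (3.3320 * 1.0810 * 3600) = 0.131934 m^2
w = sqrt(0.131934 / 0.11)
w = 1.095 m


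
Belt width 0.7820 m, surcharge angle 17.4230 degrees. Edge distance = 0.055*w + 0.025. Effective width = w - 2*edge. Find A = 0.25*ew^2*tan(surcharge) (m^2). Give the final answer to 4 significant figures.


edge = 0.055*0.7820 + 0.025 = 0.06801 m
ew = 0.7820 - 2*0.06801 = 0.64598 m
A = 0.25 * 0.64598^2 * tan(17.4230 deg)
A = 0.03274 m^2


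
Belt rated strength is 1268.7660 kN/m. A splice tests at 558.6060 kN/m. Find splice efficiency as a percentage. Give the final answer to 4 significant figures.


Eff = 558.6060 / 1268.7660 * 100
Eff = 44.03 %


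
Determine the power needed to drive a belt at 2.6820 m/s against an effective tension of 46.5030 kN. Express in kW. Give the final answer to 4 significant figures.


P = Te * v = 46.5030 * 2.6820
P = 124.7 kW


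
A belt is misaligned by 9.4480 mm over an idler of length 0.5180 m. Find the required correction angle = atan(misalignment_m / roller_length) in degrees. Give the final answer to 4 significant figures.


misalign_m = 9.4480 / 1000 = 0.009448 m
angle = atan(0.009448 / 0.5180)
angle = 1.045 deg
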